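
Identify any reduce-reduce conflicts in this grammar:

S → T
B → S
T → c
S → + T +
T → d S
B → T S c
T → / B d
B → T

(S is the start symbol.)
Augment with S' → S and build the canonical LR(0) collection (I0 = CLOSURE({[S' → . S]}), then GOTO on every symbol after a dot until no new states appear). It has 16 states:
  I0: { [S → . + T +], [S → . T], [S' → . S], [T → . / B d], [T → . c], [T → . d S] }  — shift
  I1: { [S → + . T +], [T → . / B d], [T → . c], [T → . d S] }  — shift
  I2: { [B → . S], [B → . T S c], [B → . T], [S → . + T +], [S → . T], [T → . / B d], [T → . c], [T → . d S], [T → / . B d] }  — shift
  I3: { [S' → S .] }  — accept
  I4: { [S → T .] }  — reduce
  I5: { [T → c .] }  — reduce
  I6: { [S → . + T +], [S → . T], [T → . / B d], [T → . c], [T → . d S], [T → d . S] }  — shift
  I7: { [T → d S .] }  — reduce
  I8: { [T → / B . d] }  — shift
  I9: { [B → S .] }  — reduce
  I10: { [B → T . S c], [B → T .], [S → . + T +], [S → . T], [S → T .], [T → . / B d], [T → . c], [T → . d S] }  — shift, 2 reduces
  I11: { [B → T S . c] }  — shift
  I12: { [B → T S c .] }  — reduce
  I13: { [T → / B d .] }  — reduce
  I14: { [S → + T . +] }  — shift
  I15: { [S → + T + .] }  — reduce

I10 contains complete items [B → T .], [S → T .] — reduce-reduce conflict.

Answer: Yes — I10: [B → T .] vs [S → T .]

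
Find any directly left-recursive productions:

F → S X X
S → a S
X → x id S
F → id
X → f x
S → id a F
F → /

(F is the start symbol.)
No direct left recursion

F → S X X: starts with S
S → a S: starts with a
X → x id S: starts with x
F → id: starts with id
X → f x: starts with f
S → id a F: starts with id
F → /: starts with '/'

No direct left recursion found.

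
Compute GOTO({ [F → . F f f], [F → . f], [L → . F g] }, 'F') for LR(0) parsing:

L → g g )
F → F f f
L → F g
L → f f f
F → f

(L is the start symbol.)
GOTO(I, 'F') = CLOSURE({ [A → αX.β] : [A → α.Xβ] ∈ I, X = 'F' })

Items with dot before 'F', with the dot advanced:
  [F → . F f f] → [F → F . f f]
  [L → . F g] → [L → F . g]
Closure adds nothing (no advanced item has the dot before a non-terminal).

GOTO = { [F → F . f f], [L → F . g] }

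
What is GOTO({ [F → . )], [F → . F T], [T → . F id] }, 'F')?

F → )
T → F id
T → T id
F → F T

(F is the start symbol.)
GOTO(I, 'F') = CLOSURE({ [A → αX.β] : [A → α.Xβ] ∈ I, X = 'F' })

Items with dot before 'F', with the dot advanced:
  [F → . F T] → [F → F . T]
  [T → . F id] → [T → F . id]
Closure of the advanced items:
  [F → F . T] has the dot before T: add [T → . F id], [T → . T id]
  [T → . F id] has the dot before F: add [F → . )], [F → . F T]

GOTO = { [F → . )], [F → . F T], [F → F . T], [T → . F id], [T → . T id], [T → F . id] }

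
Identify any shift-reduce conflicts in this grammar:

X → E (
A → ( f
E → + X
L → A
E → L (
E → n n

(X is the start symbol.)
No shift-reduce conflicts

Augment with X' → X and build the canonical LR(0) collection (I0 = CLOSURE({[X' → . X]}), then GOTO on every symbol after a dot until no new states appear). It has 13 states:
  I0: { [A → . ( f], [E → . + X], [E → . L (], [E → . n n], [L → . A], [X → . E (], [X' → . X] }  — shift
  I1: { [A → ( . f] }  — shift
  I2: { [A → . ( f], [E → + . X], [E → . + X], [E → . L (], [E → . n n], [L → . A], [X → . E (] }  — shift
  I3: { [L → A .] }  — reduce
  I4: { [X → E . (] }  — shift
  I5: { [E → L . (] }  — shift
  I6: { [X' → X .] }  — accept
  I7: { [E → n . n] }  — shift
  I8: { [E → n n .] }  — reduce
  I9: { [E → L ( .] }  — reduce
  I10: { [X → E ( .] }  — reduce
  I11: { [E → + X .] }  — reduce
  I12: { [A → ( f .] }  — reduce

No state contains both a complete item and a shift item.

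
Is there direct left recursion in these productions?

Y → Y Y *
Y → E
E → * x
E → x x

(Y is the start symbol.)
Yes, Y is left-recursive

Y → Y Y *: LEFT RECURSIVE (starts with Y)
Y → E: starts with E
E → * x: starts with '*'
E → x x: starts with x

The grammar has direct left recursion on: Y.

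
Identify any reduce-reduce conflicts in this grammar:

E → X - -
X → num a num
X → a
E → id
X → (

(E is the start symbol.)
No reduce-reduce conflicts

Augment with E' → E and build the canonical LR(0) collection (I0 = CLOSURE({[E' → . E]}), then GOTO on every symbol after a dot until no new states appear). It has 11 states:
  I0: { [E → . X - -], [E → . id], [E' → . E], [X → . (], [X → . a], [X → . num a num] }  — shift
  I1: { [X → ( .] }  — reduce
  I2: { [E' → E .] }  — accept
  I3: { [E → X . - -] }  — shift
  I4: { [X → a .] }  — reduce
  I5: { [E → id .] }  — reduce
  I6: { [X → num . a num] }  — shift
  I7: { [X → num a . num] }  — shift
  I8: { [X → num a num .] }  — reduce
  I9: { [E → X - . -] }  — shift
  I10: { [E → X - - .] }  — reduce

No state contains more than one complete item.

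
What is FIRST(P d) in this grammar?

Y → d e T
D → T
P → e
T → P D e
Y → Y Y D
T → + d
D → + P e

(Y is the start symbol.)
{ 'e' }

FIRST sets of the non-terminals involved (from the grammar, by fixed-point iteration):
  FIRST(P) = { 'e' }

To compute FIRST(P d), process the symbols left to right:
Symbol P is a non-terminal. Add FIRST(P) \ {ε} = { 'e' }
P is not nullable (ε ∉ FIRST(P)), so stop here.
FIRST(P d) = { 'e' }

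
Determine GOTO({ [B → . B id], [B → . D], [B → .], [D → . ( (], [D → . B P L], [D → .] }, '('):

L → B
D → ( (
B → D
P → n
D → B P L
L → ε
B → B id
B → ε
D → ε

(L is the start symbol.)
GOTO(I, '(') = CLOSURE({ [A → αX.β] : [A → α.Xβ] ∈ I, X = '(' })

Items with dot before '(', with the dot advanced:
  [D → . ( (] → [D → ( . (]
Closure adds nothing (no advanced item has the dot before a non-terminal).

GOTO = { [D → ( . (] }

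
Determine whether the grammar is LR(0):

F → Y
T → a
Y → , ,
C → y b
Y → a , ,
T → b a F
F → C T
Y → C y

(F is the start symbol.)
A grammar is LR(0) if no state in the canonical LR(0) collection has:
  - both a shift item (dot before a terminal) and a complete item (shift-reduce conflict), or
  - two or more complete items (reduce-reduce conflict; the accept item [F' → F .] counts as a complete item here).

Augment with F' → F and build the canonical LR(0) collection (I0 = CLOSURE({[F' → . F]}), then GOTO on every symbol after a dot until no new states appear). It has 17 states:
  I0: { [C → . y b], [F → . C T], [F → . Y], [F' → . F], [Y → . , ,], [Y → . C y], [Y → . a , ,] }  — shift
  I1: { [Y → , . ,] }  — shift
  I2: { [F → C . T], [T → . a], [T → . b a F], [Y → C . y] }  — shift
  I3: { [F' → F .] }  — accept
  I4: { [F → Y .] }  — reduce
  I5: { [Y → a . , ,] }  — shift
  I6: { [C → y . b] }  — shift
  I7: { [C → y b .] }  — reduce
  I8: { [Y → a , . ,] }  — shift
  I9: { [Y → a , , .] }  — reduce
  I10: { [F → C T .] }  — reduce
  I11: { [T → a .] }  — reduce
  I12: { [T → b . a F] }  — shift
  I13: { [Y → C y .] }  — reduce
  I14: { [C → . y b], [F → . C T], [F → . Y], [T → b a . F], [Y → . , ,], [Y → . C y], [Y → . a , ,] }  — shift
  I15: { [T → b a F .] }  — reduce
  I16: { [Y → , , .] }  — reduce

Every state is either a pure shift/goto state or contains exactly one complete item and nothing to shift — no conflicts. The grammar is LR(0).

Answer: Yes, the grammar is LR(0)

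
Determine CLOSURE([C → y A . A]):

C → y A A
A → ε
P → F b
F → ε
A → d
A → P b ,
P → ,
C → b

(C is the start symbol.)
To compute CLOSURE, for each item [A → α.Bβ] where B is a non-terminal, add [B → .γ] for all productions B → γ; repeat for the newly added items until nothing changes.

Start with: [C → y A . A]
  [C → y A . A] has the dot before A: add [A → .], [A → . d], [A → . P b ,]
  [A → . P b ,] has the dot before P: add [P → . F b], [P → . ,]
  [P → . F b] has the dot before F: add [F → .]
No further items can be added.

CLOSURE = { [A → . P b ,], [A → . d], [A → .], [C → y A . A], [F → .], [P → . ,], [P → . F b] }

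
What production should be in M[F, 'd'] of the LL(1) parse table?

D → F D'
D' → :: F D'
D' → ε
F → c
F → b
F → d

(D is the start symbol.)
F → d

To find M[F, 'd'], we find productions for F where 'd' is in the predict set (PREDICT(N → α) = (FIRST(α) \ {ε}) ∪ (FOLLOW(N) if α ⇒* ε)).

F → c: PREDICT = { 'c' }
F → b: PREDICT = { 'b' }
F → d: PREDICT = { 'd' }
  'd' is in predict set, so this production goes in M[F, 'd']

M[F, 'd'] = F → d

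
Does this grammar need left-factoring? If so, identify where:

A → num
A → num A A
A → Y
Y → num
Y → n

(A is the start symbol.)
Left-factoring is needed when two productions for the same non-terminal
share a common prefix on the right-hand side.

Productions for A:
  A → num
  A → num A A
  A → Y
Productions for Y:
  Y → num
  Y → n

Found common prefix 'num' in productions for A

Answer: Yes, A has productions with common prefix 'num'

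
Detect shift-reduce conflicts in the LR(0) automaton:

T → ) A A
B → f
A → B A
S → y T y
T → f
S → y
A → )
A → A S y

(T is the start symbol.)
A shift-reduce conflict occurs when an LR(0) state has both:
  - a complete (reduce) item [A → α .] (dot at the end), and
  - a shift item [B → β . c γ] (dot before a terminal).

Augment with T' → T and build the canonical LR(0) collection (I0 = CLOSURE({[T' → . T]}), then GOTO on every symbol after a dot until no new states appear). It has 15 states:
  I0: { [T → . ) A A], [T → . f], [T' → . T] }  — shift
  I1: { [A → . )], [A → . A S y], [A → . B A], [B → . f], [T → ) . A A] }  — shift
  I2: { [T' → T .] }  — accept
  I3: { [T → f .] }  — reduce
  I4: { [A → ) .] }  — reduce
  I5: { [A → . )], [A → . A S y], [A → . B A], [A → A . S y], [B → . f], [S → . y T y], [S → . y], [T → ) A . A] }  — shift
  I6: { [A → . )], [A → . A S y], [A → . B A], [A → B . A], [B → . f] }  — shift
  I7: { [B → f .] }  — reduce
  I8: { [A → A . S y], [A → B A .], [S → . y T y], [S → . y] }  — shift, reduce
  I9: { [A → A S . y] }  — shift
  I10: { [S → y . T y], [S → y .], [T → . ) A A], [T → . f] }  — shift, reduce
  I11: { [S → y T . y] }  — shift
  I12: { [S → y T y .] }  — reduce
  I13: { [A → A S y .] }  — reduce
  I14: { [A → A . S y], [S → . y T y], [S → . y], [T → ) A A .] }  — shift, reduce

I8 contains reduce item [A → B A .] and shift items [S → . y], [S → . y T y] — shift-reduce conflict.
I10 contains reduce item [S → y .] and shift items [T → . ) A A], [T → . f] — shift-reduce conflict.
I14 contains reduce item [T → ) A A .] and shift items [S → . y], [S → . y T y] — shift-reduce conflict.

Answer: Yes — I8: [A → B A .] vs [S → . y]; I10: [S → y .] vs [T → . ) A A]; I14: [T → ) A A .] vs [S → . y]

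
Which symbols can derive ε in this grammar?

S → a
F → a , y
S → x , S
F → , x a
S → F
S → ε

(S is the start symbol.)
{ 'S' }

A non-terminal is nullable if it can derive ε (the empty string): either it has an ε-production, or it has a production whose right-hand side consists entirely of nullable non-terminals.

ε-productions: S → ε
So S is immediately nullable.
No further non-terminal can be added: every production for the remaining non-terminals contains a terminal or a non-nullable non-terminal.
Nullable = { 'S' }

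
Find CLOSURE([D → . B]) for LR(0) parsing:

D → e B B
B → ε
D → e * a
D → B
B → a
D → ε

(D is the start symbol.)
Start with: [D → . B]
  [D → . B] has the dot before B: add [B → .], [B → . a]
No further items can be added.

CLOSURE = { [B → . a], [B → .], [D → . B] }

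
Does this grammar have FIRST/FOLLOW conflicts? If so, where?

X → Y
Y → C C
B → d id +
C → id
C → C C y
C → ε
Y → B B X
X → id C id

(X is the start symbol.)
A FIRST/FOLLOW conflict occurs when a non-terminal N has a nullable alternative N → β (β ⇒* ε) and another alternative N → α with FIRST(α) ∩ FOLLOW(N) ≠ ∅: on such a lookahead the parser cannot decide between expanding α and letting N vanish via β.

Nullable non-terminals: C, X, Y.
FIRST sets used below: FIRST(C) = { 'id', 'y', ε }, FIRST(Y) = { 'd', 'id', 'y', ε }, FIRST(B) = { 'd' }

C: nullable alternative(s) C → ε; FOLLOW(C) = { $, 'id', 'y' }
  C → id: FIRST \ {ε} = { 'id' } — overlaps FOLLOW(C) on { 'id' }: CONFLICT
  C → C C y: FIRST \ {ε} = { 'id', 'y' } — overlaps FOLLOW(C) on { 'id', 'y' }: CONFLICT
  C → ε: FIRST \ {ε} = { } — this is the only nullable alternative, skip

X: nullable alternative(s) X → Y; FOLLOW(X) = { $ }
  X → Y: FIRST \ {ε} = { 'd', 'id', 'y' } — this is the only nullable alternative, skip
  X → id C id: FIRST \ {ε} = { 'id' } — disjoint from FOLLOW(X)

Y: nullable alternative(s) Y → C C; FOLLOW(Y) = { $ }
  Y → C C: FIRST \ {ε} = { 'id', 'y' } — this is the only nullable alternative, skip
  Y → B B X: FIRST \ {ε} = { 'd' } — disjoint from FOLLOW(Y)

B has no nullable alternative, so no FIRST/FOLLOW check is needed there.

So the grammar has 2 FIRST/FOLLOW conflicts (marked CONFLICT above).

Answer: Yes. C → id with FOLLOW(C) on { 'id' }; C → C C y with FOLLOW(C) on { 'id', 'y' }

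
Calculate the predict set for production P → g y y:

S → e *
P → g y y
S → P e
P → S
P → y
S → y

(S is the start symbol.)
{ 'g' }

PREDICT(P → g y y) = (FIRST(RHS) \ {ε}) ∪ (FOLLOW(P) if ε ∈ FIRST(RHS), i.e. RHS ⇒* ε)
FIRST(g y y) = { 'g' }
ε ∉ FIRST(g y y), so FOLLOW(P) is not added.
PREDICT(P → g y y) = { 'g' }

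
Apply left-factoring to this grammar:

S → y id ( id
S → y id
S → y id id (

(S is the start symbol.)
S → y id S'
S' → ( id
S' → ε
S' → id (

Left-factoring transforms A → αβ₁ | αβ₂ into A → αA' and A' → β₁ | β₂
(α is the longest common prefix among the alternatives). Repeat until
no nonterminal has two alternatives with a common prefix.

Round 1: S has alternatives sharing prefix 'y id'. Introduce S': S → y id S'
  Add: S' → ( id
  Add: S' → ε
  Add: S' → id (

No remaining common prefixes — done.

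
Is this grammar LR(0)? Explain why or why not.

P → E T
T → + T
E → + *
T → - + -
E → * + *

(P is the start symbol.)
Yes, the grammar is LR(0)

A grammar is LR(0) if no state in the canonical LR(0) collection has:
  - both a shift item (dot before a terminal) and a complete item (shift-reduce conflict), or
  - two or more complete items (reduce-reduce conflict; the accept item [P' → P .] counts as a complete item here).

Augment with P' → P and build the canonical LR(0) collection (I0 = CLOSURE({[P' → . P]}), then GOTO on every symbol after a dot until no new states appear). It has 14 states:
  I0: { [E → . * + *], [E → . + *], [P → . E T], [P' → . P] }  — shift
  I1: { [E → * . + *] }  — shift
  I2: { [E → + . *] }  — shift
  I3: { [P → E . T], [T → . + T], [T → . - + -] }  — shift
  I4: { [P' → P .] }  — accept
  I5: { [T → + . T], [T → . + T], [T → . - + -] }  — shift
  I6: { [T → - . + -] }  — shift
  I7: { [P → E T .] }  — reduce
  I8: { [T → - + . -] }  — shift
  I9: { [T → - + - .] }  — reduce
  I10: { [T → + T .] }  — reduce
  I11: { [E → + * .] }  — reduce
  I12: { [E → * + . *] }  — shift
  I13: { [E → * + * .] }  — reduce

Every state is either a pure shift/goto state or contains exactly one complete item and nothing to shift — no conflicts. The grammar is LR(0).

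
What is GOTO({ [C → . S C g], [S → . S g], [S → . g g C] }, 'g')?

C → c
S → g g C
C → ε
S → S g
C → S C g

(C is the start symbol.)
GOTO(I, 'g') = CLOSURE({ [A → αX.β] : [A → α.Xβ] ∈ I, X = 'g' })

Items with dot before 'g', with the dot advanced:
  [S → . g g C] → [S → g . g C]
Closure adds nothing (no advanced item has the dot before a non-terminal).

GOTO = { [S → g . g C] }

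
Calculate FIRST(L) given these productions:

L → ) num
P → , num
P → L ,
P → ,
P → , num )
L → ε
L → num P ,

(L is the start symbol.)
To compute FIRST(L), examine every production with L on the left-hand side, reading each right-hand side left to right until a non-nullable symbol is reached.

From L → ) num:
  - ')' is a terminal: add ')' and stop
From L → ε:
  - ε-production, so ε ∈ FIRST(L)
From L → num P ,:
  - num is a terminal: add 'num' and stop

Collecting: FIRST(L) = { ')', 'num', ε }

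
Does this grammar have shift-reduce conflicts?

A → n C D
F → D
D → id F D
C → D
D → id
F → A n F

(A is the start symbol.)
Yes — I5: [D → id .] vs [A → . n C D]

Augment with A' → A and build the canonical LR(0) collection (I0 = CLOSURE({[A' → . A]}), then GOTO on every symbol after a dot until no new states appear). It has 13 states:
  I0: { [A → . n C D], [A' → . A] }  — shift
  I1: { [A' → A .] }  — accept
  I2: { [A → n . C D], [C → . D], [D → . id F D], [D → . id] }  — shift
  I3: { [A → n C . D], [D → . id F D], [D → . id] }  — shift
  I4: { [C → D .] }  — reduce
  I5: { [A → . n C D], [D → . id F D], [D → . id], [D → id . F D], [D → id .], [F → . A n F], [F → . D] }  — shift, reduce
  I6: { [F → A . n F] }  — shift
  I7: { [F → D .] }  — reduce
  I8: { [D → . id F D], [D → . id], [D → id F . D] }  — shift
  I9: { [D → id F D .] }  — reduce
  I10: { [A → . n C D], [D → . id F D], [D → . id], [F → . A n F], [F → . D], [F → A n . F] }  — shift
  I11: { [F → A n F .] }  — reduce
  I12: { [A → n C D .] }  — reduce

I5 contains reduce item [D → id .] and shift items [A → . n C D], [D → . id], [D → . id F D] — shift-reduce conflict.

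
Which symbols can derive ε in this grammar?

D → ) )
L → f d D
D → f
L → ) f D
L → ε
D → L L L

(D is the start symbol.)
{ 'D', 'L' }

A non-terminal is nullable if it can derive ε (the empty string): either it has an ε-production, or it has a production whose right-hand side consists entirely of nullable non-terminals.

ε-productions: L → ε
So L is immediately nullable.
D → L L L: every symbol on the right is nullable, so D is nullable too.
Every non-terminal is now nullable.
Nullable = { 'D', 'L' }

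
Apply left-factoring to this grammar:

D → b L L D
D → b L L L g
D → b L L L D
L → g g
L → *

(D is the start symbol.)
Left-factoring transforms A → αβ₁ | αβ₂ into A → αA' and A' → β₁ | β₂
(α is the longest common prefix among the alternatives). Repeat until
no nonterminal has two alternatives with a common prefix.

Round 1: D has alternatives sharing prefix 'b L L'. Introduce D': D → b L L D'
  Add: D' → D
  Add: D' → L g
  Add: D' → L D

Round 2: D' has alternatives sharing prefix 'L'. Introduce D'': D' → L D''
  Add: D'' → g
  Add: D'' → D

No remaining common prefixes — done.

Resulting grammar:
D → b L L D'
D' → D
D' → L D''
D'' → g
D'' → D
L → g g
L → *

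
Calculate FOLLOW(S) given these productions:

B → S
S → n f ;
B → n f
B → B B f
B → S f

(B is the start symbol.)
{ $, 'f', 'n' }

To compute FOLLOW(S), find every occurrence of S on a right-hand side N → α S β: add FIRST(β) \ {ε}, and if β is empty or nullable also add FOLLOW(N). Iterate to a fixed point.

In B → S: S is at the end, add FOLLOW(B)
In B → S f: S is followed by f, add FIRST(f) \ {ε} = { 'f' }

The FOLLOW sets referred to above (computed the same way, to a fixed point):
  FOLLOW(B) = { $, 'f', 'n' }

Taking the union: FOLLOW(S) = { $, 'f', 'n' }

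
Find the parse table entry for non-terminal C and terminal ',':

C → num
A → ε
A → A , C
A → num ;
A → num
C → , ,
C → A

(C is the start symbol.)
To find M[C, ','], we find productions for C where ',' is in the predict set (PREDICT(N → α) = (FIRST(α) \ {ε}) ∪ (FOLLOW(N) if α ⇒* ε)).

Relevant sets:
  FIRST(A) = { ',', 'num', ε }
  FOLLOW(C) = { $, ',' }

C → num: PREDICT = { 'num' }
C → , ,: PREDICT = { ',' }
  ',' is in predict set, so this production goes in M[C, ',']
C → A: PREDICT = { $, ',', 'num' }
  ',' is in predict set, so this production goes in M[C, ',']

M[C, ','] = C → , ,, C → A  (a multiply-defined cell — the grammar is not LL(1))

Answer: C → , ,, C → A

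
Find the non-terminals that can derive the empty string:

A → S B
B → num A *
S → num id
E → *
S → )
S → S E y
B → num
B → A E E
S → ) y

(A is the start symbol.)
There are no ε-productions, so no non-terminal can derive ε.
No non-terminals are nullable.

Answer: None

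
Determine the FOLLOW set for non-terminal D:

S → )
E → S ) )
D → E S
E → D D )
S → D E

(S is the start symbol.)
To compute FOLLOW(D), find every occurrence of D on a right-hand side N → α D β: add FIRST(β) \ {ε}, and if β is empty or nullable also add FOLLOW(N). Iterate to a fixed point.

In E → D D ): D is followed by D ')', add FIRST(D ')') \ {ε} = { ')' }
In E → D D ): D is followed by ')', add FIRST(')') \ {ε} = { ')' }
In S → D E: D is followed by E, add FIRST(E) \ {ε} = { ')' }

Taking the union: FOLLOW(D) = { ')' }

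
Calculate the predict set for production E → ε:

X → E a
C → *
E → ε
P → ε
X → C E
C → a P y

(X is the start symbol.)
PREDICT(E → ε) = (FIRST(RHS) \ {ε}) ∪ (FOLLOW(E) if ε ∈ FIRST(RHS), i.e. RHS ⇒* ε)
The right-hand side is ε (FIRST(ε) = { ε }), so the predict set is FOLLOW(E) = { $, 'a' }
PREDICT(E → ε) = { $, 'a' }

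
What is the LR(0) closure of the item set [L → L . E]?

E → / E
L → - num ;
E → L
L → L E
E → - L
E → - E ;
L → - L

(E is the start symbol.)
Start with: [L → L . E]
  [L → L . E] has the dot before E: add [E → . / E], [E → . L], [E → . - L], [E → . - E ;]
  [E → . L] has the dot before L: add [L → . - num ;], [L → . L E], [L → . - L]
No further items can be added.

CLOSURE = { [E → . - E ;], [E → . - L], [E → . / E], [E → . L], [L → . - L], [L → . - num ;], [L → . L E], [L → L . E] }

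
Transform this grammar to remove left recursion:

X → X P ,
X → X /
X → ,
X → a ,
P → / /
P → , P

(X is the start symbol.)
X is directly left-recursive. The standard transformation for
  A → A α₁ | ... | A α_m | β₁ | ... | β_n
is
  A  → β₁ A' | ... | β_n A'
  A' → α₁ A' | ... | α_m A' | ε

X → , becomes X → , X'
X → a , becomes X → a , X'
X → X P , becomes X' → P , X'
X → X / becomes X' → / X'
Add X' → ε

Productions for other non-terminals are unchanged:
  P → / /
  P → , P

Resulting grammar:
X → , X'
X → a , X'
X' → P , X'
X' → / X'
X' → ε
P → / /
P → , P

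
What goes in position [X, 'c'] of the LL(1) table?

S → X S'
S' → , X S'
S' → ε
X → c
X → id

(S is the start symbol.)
X → c

To find M[X, 'c'], we find productions for X where 'c' is in the predict set (PREDICT(N → α) = (FIRST(α) \ {ε}) ∪ (FOLLOW(N) if α ⇒* ε)).

X → c: PREDICT = { 'c' }
  'c' is in predict set, so this production goes in M[X, 'c']
X → id: PREDICT = { 'id' }

M[X, 'c'] = X → c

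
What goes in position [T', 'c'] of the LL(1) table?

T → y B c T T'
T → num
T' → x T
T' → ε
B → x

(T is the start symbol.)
To find M[T', 'c'], we find productions for T' where 'c' is in the predict set (PREDICT(N → α) = (FIRST(α) \ {ε}) ∪ (FOLLOW(N) if α ⇒* ε)).

Relevant sets:
  FOLLOW(T') = { $, 'x' }

T' → x T: PREDICT = { 'x' }
T' → ε: PREDICT = { $, 'x' }

M[T', 'c'] is empty (no production applies)

Answer: Empty (error entry)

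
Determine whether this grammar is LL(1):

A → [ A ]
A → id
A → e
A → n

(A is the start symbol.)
Yes, the grammar is LL(1).

For A:
  PREDICT(A → '[' A ']') = { '[' }
  PREDICT(A → id) = { 'id' }
  PREDICT(A → e) = { 'e' }
  PREDICT(A → n) = { 'n' }

All predict sets are disjoint. The grammar IS LL(1).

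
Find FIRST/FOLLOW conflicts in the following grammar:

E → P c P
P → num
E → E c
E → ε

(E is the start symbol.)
Yes. E → E c with FOLLOW(E) on { 'c' }

Nullable non-terminals: E.
FIRST sets used below: FIRST(P) = { 'num' }, FIRST(E) = { 'c', 'num', ε }

E: nullable alternative(s) E → ε; FOLLOW(E) = { $, 'c' }
  E → P c P: FIRST \ {ε} = { 'num' } — disjoint from FOLLOW(E)
  E → E c: FIRST \ {ε} = { 'c', 'num' } — overlaps FOLLOW(E) on { 'c' }: CONFLICT
  E → ε: FIRST \ {ε} = { } — this is the only nullable alternative, skip

P has no nullable alternative, so no FIRST/FOLLOW check is needed there.

So the grammar has 1 FIRST/FOLLOW conflict (marked CONFLICT above).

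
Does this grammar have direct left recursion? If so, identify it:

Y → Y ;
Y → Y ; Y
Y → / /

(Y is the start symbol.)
Direct left recursion occurs when N → N α for some non-terminal N (the right-hand side begins with the left-hand side itself).

Y → Y ;: LEFT RECURSIVE (starts with Y)
Y → Y ; Y: LEFT RECURSIVE (starts with Y)
Y → / /: starts with '/'

The grammar has direct left recursion on: Y.

Answer: Yes, Y is left-recursive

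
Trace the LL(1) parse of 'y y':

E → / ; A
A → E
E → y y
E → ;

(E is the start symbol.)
Stack is shown with the top on the left.

Stack  Input  Action
--------------------
E $    y y $  output E → y y
y y $  y y $  match 'y'
y $    y $    match 'y'
$      $      accept

The string is accepted.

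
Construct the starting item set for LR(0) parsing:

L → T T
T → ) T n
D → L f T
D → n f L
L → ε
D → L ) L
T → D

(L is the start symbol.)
First, augment the grammar with L' → L
I₀ = CLOSURE({ [L' → . L] }):
  [L' → . L] has the dot before L: add [L → . T T], [L → .]
  [L → . T T] has the dot before T: add [T → . ) T n], [T → . D]
  [T → . D] has the dot before D: add [D → . L f T], [D → . n f L], [D → . L ) L]
No further items can be added.

I₀ = { [D → . L ) L], [D → . L f T], [D → . n f L], [L → . T T], [L → .], [L' → . L], [T → . ) T n], [T → . D] }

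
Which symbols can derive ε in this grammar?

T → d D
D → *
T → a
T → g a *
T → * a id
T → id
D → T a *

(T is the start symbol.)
None

There are no ε-productions, so no non-terminal can derive ε.
No non-terminals are nullable.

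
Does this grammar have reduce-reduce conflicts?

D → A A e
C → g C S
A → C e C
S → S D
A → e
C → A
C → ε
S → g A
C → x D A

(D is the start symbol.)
Yes — I1: [C → .] vs [C → A .]; I8: [C → A .] vs [C → x D A .]; I11: [C → .] vs [C → g C S .]; I14: [C → A .] vs [S → g A .]

A reduce-reduce conflict occurs when an LR(0) state has two complete items [A → α .] and [B → β .] — both call for a reduction, and with no lookahead the parser cannot choose between them.

Augment with D' → D and build the canonical LR(0) collection (I0 = CLOSURE({[D' → . D]}), then GOTO on every symbol after a dot until no new states appear). It has 19 states:
  I0: { [A → . C e C], [A → . e], [C → . A], [C → . g C S], [C → . x D A], [C → .], [D → . A A e], [D' → . D] }  — shift, reduce
  I1: { [A → . C e C], [A → . e], [C → . A], [C → . g C S], [C → . x D A], [C → .], [C → A .], [D → A . A e] }  — shift, 2 reduces
  I2: { [A → C . e C] }  — shift
  I3: { [D' → D .] }  — accept
  I4: { [A → e .] }  — reduce
  I5: { [A → . C e C], [A → . e], [C → . A], [C → . g C S], [C → . x D A], [C → .], [C → g . C S] }  — shift, reduce
  I6: { [A → . C e C], [A → . e], [C → . A], [C → . g C S], [C → . x D A], [C → .], [C → x . D A], [D → . A A e] }  — shift, reduce
  I7: { [A → . C e C], [A → . e], [C → . A], [C → . g C S], [C → . x D A], [C → .], [C → x D . A] }  — shift, reduce
  I8: { [C → A .], [C → x D A .] }  — 2 reduces
  I9: { [C → A .] }  — reduce
  I10: { [A → C . e C], [C → g C . S], [S → . S D], [S → . g A] }  — shift
  I11: { [A → . C e C], [A → . e], [C → . A], [C → . g C S], [C → . x D A], [C → .], [C → g C S .], [D → . A A e], [S → S . D] }  — shift, 2 reduces
  I12: { [A → . C e C], [A → . e], [A → C e . C], [C → . A], [C → . g C S], [C → . x D A], [C → .] }  — shift, reduce
  I13: { [A → . C e C], [A → . e], [C → . A], [C → . g C S], [C → . x D A], [C → .], [S → g . A] }  — shift, reduce
  I14: { [C → A .], [S → g A .] }  — 2 reduces
  I15: { [A → C . e C], [A → C e C .] }  — shift, reduce
  I16: { [S → S D .] }  — reduce
  I17: { [C → A .], [D → A A . e] }  — shift, reduce
  I18: { [D → A A e .] }  — reduce

I1 contains complete items [C → .], [C → A .] — reduce-reduce conflict.
I8 contains complete items [C → A .], [C → x D A .] — reduce-reduce conflict.
I11 contains complete items [C → .], [C → g C S .] — reduce-reduce conflict.
I14 contains complete items [C → A .], [S → g A .] — reduce-reduce conflict.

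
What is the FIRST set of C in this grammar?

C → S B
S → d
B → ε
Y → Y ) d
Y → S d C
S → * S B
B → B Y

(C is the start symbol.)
FIRST sets of the other non-terminals involved (by the same procedure, iterated to a fixed point):
  FIRST(S) = { '*', 'd' }

From C → S B:
  - S is a non-terminal: add FIRST(S) \ {ε} = { '*', 'd' }
    S is not nullable, so stop

Collecting: FIRST(C) = { '*', 'd' }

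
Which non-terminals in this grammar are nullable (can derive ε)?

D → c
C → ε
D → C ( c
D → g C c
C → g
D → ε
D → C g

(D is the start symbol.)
ε-productions: C → ε, D → ε
So C, D are immediately nullable.
Every non-terminal is now nullable.
Nullable = { 'C', 'D' }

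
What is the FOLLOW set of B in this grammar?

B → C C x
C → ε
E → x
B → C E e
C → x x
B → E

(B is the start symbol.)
{ $ }

B is the start symbol, so $ ∈ FOLLOW(B).
B does not occur on any right-hand side.

Taking the union: FOLLOW(B) = { $ }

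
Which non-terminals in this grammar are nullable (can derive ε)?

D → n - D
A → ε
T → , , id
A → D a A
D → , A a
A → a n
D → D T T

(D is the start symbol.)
{ 'A' }

A non-terminal is nullable if it can derive ε (the empty string): either it has an ε-production, or it has a production whose right-hand side consists entirely of nullable non-terminals.

ε-productions: A → ε
So A is immediately nullable.
No further non-terminal can be added: every production for the remaining non-terminals contains a terminal or a non-nullable non-terminal.
Nullable = { 'A' }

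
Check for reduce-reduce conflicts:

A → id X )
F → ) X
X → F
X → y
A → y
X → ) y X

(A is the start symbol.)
Augment with A' → A and build the canonical LR(0) collection (I0 = CLOSURE({[A' → . A]}), then GOTO on every symbol after a dot until no new states appear). It has 12 states:
  I0: { [A → . id X )], [A → . y], [A' → . A] }  — shift
  I1: { [A' → A .] }  — accept
  I2: { [A → id . X )], [F → . ) X], [X → . ) y X], [X → . F], [X → . y] }  — shift
  I3: { [A → y .] }  — reduce
  I4: { [F → ) . X], [F → . ) X], [X → ) . y X], [X → . ) y X], [X → . F], [X → . y] }  — shift
  I5: { [X → F .] }  — reduce
  I6: { [A → id X . )] }  — shift
  I7: { [X → y .] }  — reduce
  I8: { [A → id X ) .] }  — reduce
  I9: { [F → ) X .] }  — reduce
  I10: { [F → . ) X], [X → ) y . X], [X → . ) y X], [X → . F], [X → . y], [X → y .] }  — shift, reduce
  I11: { [X → ) y X .] }  — reduce

No state contains more than one complete item.

Answer: No reduce-reduce conflicts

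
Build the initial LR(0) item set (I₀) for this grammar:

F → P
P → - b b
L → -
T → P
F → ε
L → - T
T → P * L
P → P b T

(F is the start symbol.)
First, augment the grammar with F' → F
I₀ = CLOSURE({ [F' → . F] }):
  [F' → . F] has the dot before F: add [F → . P], [F → .]
  [F → . P] has the dot before P: add [P → . - b b], [P → . P b T]
No further items can be added.

I₀ = { [F → . P], [F → .], [F' → . F], [P → . - b b], [P → . P b T] }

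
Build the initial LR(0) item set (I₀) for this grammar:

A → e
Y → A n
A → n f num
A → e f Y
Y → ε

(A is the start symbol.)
{ [A → . e f Y], [A → . e], [A → . n f num], [A' → . A] }

First, augment the grammar with A' → A
I₀ = CLOSURE({ [A' → . A] }):
  [A' → . A] has the dot before A: add [A → . e], [A → . n f num], [A → . e f Y]
No further items can be added.

I₀ = { [A → . e f Y], [A → . e], [A → . n f num], [A' → . A] }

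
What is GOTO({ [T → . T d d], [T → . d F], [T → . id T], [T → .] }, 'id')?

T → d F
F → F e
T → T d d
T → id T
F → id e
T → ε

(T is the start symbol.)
{ [T → . T d d], [T → . d F], [T → . id T], [T → .], [T → id . T] }

GOTO(I, 'id') = CLOSURE({ [A → αX.β] : [A → α.Xβ] ∈ I, X = 'id' })

Items with dot before 'id', with the dot advanced:
  [T → . id T] → [T → id . T]
Closure of the advanced items:
  [T → id . T] has the dot before T: add [T → . d F], [T → . T d d], [T → . id T], [T → .]

GOTO = { [T → . T d d], [T → . d F], [T → . id T], [T → .], [T → id . T] }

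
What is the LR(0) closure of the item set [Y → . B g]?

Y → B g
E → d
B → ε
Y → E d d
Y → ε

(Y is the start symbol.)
To compute CLOSURE, for each item [A → α.Bβ] where B is a non-terminal, add [B → .γ] for all productions B → γ; repeat for the newly added items until nothing changes.

Start with: [Y → . B g]
  [Y → . B g] has the dot before B: add [B → .]
No further items can be added.

CLOSURE = { [B → .], [Y → . B g] }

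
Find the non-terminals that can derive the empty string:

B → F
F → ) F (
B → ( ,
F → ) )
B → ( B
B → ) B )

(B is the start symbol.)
A non-terminal is nullable if it can derive ε (the empty string): either it has an ε-production, or it has a production whose right-hand side consists entirely of nullable non-terminals.

There are no ε-productions, so no non-terminal can derive ε.
No non-terminals are nullable.

Answer: None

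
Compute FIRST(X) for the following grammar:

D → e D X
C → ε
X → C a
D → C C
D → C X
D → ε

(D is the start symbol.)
To compute FIRST(X), examine every production with X on the left-hand side, reading each right-hand side left to right until a non-nullable symbol is reached.

FIRST sets of the other non-terminals involved (by the same procedure, iterated to a fixed point):
  FIRST(C) = { ε }

From X → C a:
  - C is a non-terminal: add FIRST(C) \ {ε} = { }
    C is nullable, so continue to the next symbol
  - a is a terminal: add 'a' and stop

Collecting: FIRST(X) = { 'a' }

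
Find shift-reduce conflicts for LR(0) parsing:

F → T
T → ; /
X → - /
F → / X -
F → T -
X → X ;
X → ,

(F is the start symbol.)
Yes — I4: [F → T .] vs [F → T . -]

A shift-reduce conflict occurs when an LR(0) state has both:
  - a complete (reduce) item [A → α .] (dot at the end), and
  - a shift item [B → β . c γ] (dot before a terminal).

Augment with F' → F and build the canonical LR(0) collection (I0 = CLOSURE({[F' → . F]}), then GOTO on every symbol after a dot until no new states appear). It has 13 states:
  I0: { [F → . / X -], [F → . T -], [F → . T], [F' → . F], [T → . ; /] }  — shift
  I1: { [F → / . X -], [X → . ,], [X → . - /], [X → . X ;] }  — shift
  I2: { [T → ; . /] }  — shift
  I3: { [F' → F .] }  — accept
  I4: { [F → T . -], [F → T .] }  — shift, reduce
  I5: { [F → T - .] }  — reduce
  I6: { [T → ; / .] }  — reduce
  I7: { [X → , .] }  — reduce
  I8: { [X → - . /] }  — shift
  I9: { [F → / X . -], [X → X . ;] }  — shift
  I10: { [F → / X - .] }  — reduce
  I11: { [X → X ; .] }  — reduce
  I12: { [X → - / .] }  — reduce

I4 contains reduce item [F → T .] and shift item [F → T . -] — shift-reduce conflict.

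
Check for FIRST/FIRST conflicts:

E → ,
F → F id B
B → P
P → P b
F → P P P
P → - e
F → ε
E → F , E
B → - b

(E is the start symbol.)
Yes. E → ',' / E → F ',' E on { ',' }; F → F id B / F → P P P on { '-' }; B → P / B → '-' b on { '-' }; P → P b / P → '-' e on { '-' }

FIRST sets of the non-terminals at (or reachable through a nullable prefix from) the front of some alternative:
  FIRST(F) = { '-', 'id', ε }
  FIRST(P) = { '-' }

Productions for E:
  E → ,: FIRST = { ',' }
  E → F , E: FIRST = { ',', '-', 'id' }
Productions for F:
  F → F id B: FIRST = { '-', 'id' }
  F → P P P: FIRST = { '-' }
  F → ε: FIRST = { ε }
Productions for B:
  B → P: FIRST = { '-' }
  B → - b: FIRST = { '-' }
Productions for P:
  P → P b: FIRST = { '-' }
  P → - e: FIRST = { '-' }

Conflict for E: E → , and E → F , E
  Overlap: { ',' }
Conflict for F: F → F id B and F → P P P
  Overlap: { '-' }
Conflict for B: B → P and B → - b
  Overlap: { '-' }
Conflict for P: P → P b and P → - e
  Overlap: { '-' }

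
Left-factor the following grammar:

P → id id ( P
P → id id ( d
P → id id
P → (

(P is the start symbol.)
Left-factoring transforms A → αβ₁ | αβ₂ into A → αA' and A' → β₁ | β₂
(α is the longest common prefix among the alternatives). Repeat until
no nonterminal has two alternatives with a common prefix.

Round 1: P has alternatives sharing prefix 'id id'. Introduce P': P → id id P'
  Add: P' → ( P
  Add: P' → ( d
  Add: P' → ε

Round 2: P' has alternatives sharing prefix '('. Introduce P'': P' → ( P''
  Add: P'' → P
  Add: P'' → d

No remaining common prefixes — done.

Resulting grammar:
P → id id P'
P' → ( P''
P'' → P
P'' → d
P' → ε
P → (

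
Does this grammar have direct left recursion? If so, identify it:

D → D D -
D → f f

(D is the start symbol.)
D → D D -: LEFT RECURSIVE (starts with D)
D → f f: starts with f

The grammar has direct left recursion on: D.

Answer: Yes, D is left-recursive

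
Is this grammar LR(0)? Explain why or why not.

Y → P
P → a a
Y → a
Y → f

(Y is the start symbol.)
No. Shift-reduce conflict between [Y → a .] and [P → a . a]

Augment with Y' → Y and build the canonical LR(0) collection (I0 = CLOSURE({[Y' → . Y]}), then GOTO on every symbol after a dot until no new states appear). It has 6 states:
  I0: { [P → . a a], [Y → . P], [Y → . a], [Y → . f], [Y' → . Y] }  — shift
  I1: { [Y → P .] }  — reduce
  I2: { [Y' → Y .] }  — accept
  I3: { [P → a . a], [Y → a .] }  — shift, reduce
  I4: { [Y → f .] }  — reduce
  I5: { [P → a a .] }  — reduce

Conflict in state I3:
  Shift-reduce conflict between [Y → a .] and [P → a . a]
So the grammar is NOT LR(0).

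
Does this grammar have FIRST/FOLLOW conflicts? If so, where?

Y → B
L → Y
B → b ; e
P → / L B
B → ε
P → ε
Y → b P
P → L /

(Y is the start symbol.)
A FIRST/FOLLOW conflict occurs when a non-terminal N has a nullable alternative N → β (β ⇒* ε) and another alternative N → α with FIRST(α) ∩ FOLLOW(N) ≠ ∅: on such a lookahead the parser cannot decide between expanding α and letting N vanish via β.

Nullable non-terminals: B, L, P, Y.
FIRST sets used below: FIRST(L) = { 'b', ε }, FIRST(B) = { 'b', ε }

B: nullable alternative(s) B → ε; FOLLOW(B) = { $, '/', 'b' }
  B → b ; e: FIRST \ {ε} = { 'b' } — overlaps FOLLOW(B) on { 'b' }: CONFLICT
  B → ε: FIRST \ {ε} = { } — this is the only nullable alternative, skip
L has a nullable alternative but only one production, so nothing to check.

P: nullable alternative(s) P → ε; FOLLOW(P) = { $, '/', 'b' }
  P → / L B: FIRST \ {ε} = { '/' } — overlaps FOLLOW(P) on { '/' }: CONFLICT
  P → ε: FIRST \ {ε} = { } — this is the only nullable alternative, skip
  P → L /: FIRST \ {ε} = { '/', 'b' } — overlaps FOLLOW(P) on { '/', 'b' }: CONFLICT

Y: nullable alternative(s) Y → B; FOLLOW(Y) = { $, '/', 'b' }
  Y → B: FIRST \ {ε} = { 'b' } — this is the only nullable alternative, skip
  Y → b P: FIRST \ {ε} = { 'b' } — overlaps FOLLOW(Y) on { 'b' }: CONFLICT

So the grammar has 4 FIRST/FOLLOW conflicts (marked CONFLICT above).

Answer: Yes. Y → b P with FOLLOW(Y) on { 'b' }; B → b ';' e with FOLLOW(B) on { 'b' }; P → '/' L B with FOLLOW(P) on { '/' }; P → L '/' with FOLLOW(P) on { '/', 'b' }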